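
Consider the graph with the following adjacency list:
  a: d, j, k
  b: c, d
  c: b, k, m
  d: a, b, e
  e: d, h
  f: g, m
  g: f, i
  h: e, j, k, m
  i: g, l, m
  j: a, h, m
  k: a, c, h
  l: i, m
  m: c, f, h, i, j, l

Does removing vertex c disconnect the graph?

No

Deleting c leaves 1 component (was 1) (its neighbors b, k, m remain connected to each other), so c is not a cut vertex.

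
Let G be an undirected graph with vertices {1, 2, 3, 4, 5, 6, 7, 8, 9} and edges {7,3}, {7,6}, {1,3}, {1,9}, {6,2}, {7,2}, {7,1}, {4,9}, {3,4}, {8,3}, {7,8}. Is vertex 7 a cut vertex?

Yes

Deleting 7 raises the number of components from 2 to 3, so 7 is a cut vertex.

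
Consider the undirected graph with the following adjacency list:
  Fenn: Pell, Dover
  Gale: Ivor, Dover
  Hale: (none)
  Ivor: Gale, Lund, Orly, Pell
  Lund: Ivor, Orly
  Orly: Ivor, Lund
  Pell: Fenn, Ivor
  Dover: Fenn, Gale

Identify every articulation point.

Ivor

Removing Ivor increases the component count from 2 to 3, so Ivor is a cut vertex.
By contrast removing Dover leaves 2 components; it is not a cut vertex. No other vertex is a cut vertex either.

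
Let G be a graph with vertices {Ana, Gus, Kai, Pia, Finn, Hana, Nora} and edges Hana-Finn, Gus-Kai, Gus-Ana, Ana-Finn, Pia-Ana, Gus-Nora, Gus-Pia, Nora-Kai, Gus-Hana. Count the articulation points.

1

Removing Gus increases the component count from 1 to 2, so Gus is a cut vertex.
By contrast removing Ana leaves 1 component; it is not a cut vertex. No other vertex is a cut vertex either.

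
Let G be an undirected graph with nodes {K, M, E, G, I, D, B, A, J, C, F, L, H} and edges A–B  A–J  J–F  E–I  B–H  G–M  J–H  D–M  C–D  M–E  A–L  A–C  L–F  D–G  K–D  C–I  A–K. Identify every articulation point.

A

Removing A increases the component count from 1 to 2, so A is a cut vertex.
By contrast removing M leaves 1 component; it is not a cut vertex. No other vertex is a cut vertex either.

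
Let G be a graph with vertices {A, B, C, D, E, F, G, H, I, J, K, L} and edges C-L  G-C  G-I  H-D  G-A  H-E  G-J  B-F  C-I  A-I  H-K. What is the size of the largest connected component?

6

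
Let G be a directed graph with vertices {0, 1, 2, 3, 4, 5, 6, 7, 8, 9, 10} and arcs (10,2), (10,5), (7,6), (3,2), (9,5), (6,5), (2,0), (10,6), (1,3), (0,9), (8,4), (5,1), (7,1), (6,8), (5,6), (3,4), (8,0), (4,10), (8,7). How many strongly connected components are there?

{0, 1, 2, 3, 4, 5, 6, 7, 8, 9, 10} are all mutually reachable — one SCC of size 11.
That gives 1 strongly connected component.

1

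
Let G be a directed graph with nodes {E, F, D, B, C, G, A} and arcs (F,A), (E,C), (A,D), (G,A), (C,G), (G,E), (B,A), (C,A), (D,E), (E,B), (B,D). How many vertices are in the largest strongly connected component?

6

{A, B, C, D, E, G} are all mutually reachable — one SCC of size 6.
{F} is an SCC by itself.
The largest has 6 vertices.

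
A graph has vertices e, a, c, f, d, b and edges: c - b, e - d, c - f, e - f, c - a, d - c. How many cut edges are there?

The edges on the cycle e-d-c-f-e are not bridges since each lies on that cycle.
But removing c - a disconnects c from a; removing c - b disconnects c from b — these are bridges.
That makes 2 bridges.

2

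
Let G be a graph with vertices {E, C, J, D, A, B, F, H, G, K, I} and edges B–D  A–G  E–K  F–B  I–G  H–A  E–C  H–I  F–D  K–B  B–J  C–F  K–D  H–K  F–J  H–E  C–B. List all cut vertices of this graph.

H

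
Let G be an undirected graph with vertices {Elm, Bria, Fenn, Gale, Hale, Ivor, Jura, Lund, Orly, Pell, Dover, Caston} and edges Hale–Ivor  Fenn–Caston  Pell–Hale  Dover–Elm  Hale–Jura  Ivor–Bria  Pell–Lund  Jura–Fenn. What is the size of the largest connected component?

8

Gale is isolated — a component by itself.
Orly is isolated — a component by itself.
Starting from Elm we can reach Elm, Dover. That is one component of size 2.
Starting from Bria we can reach Bria, Fenn, Hale, Ivor, Jura, Lund, Pell, Caston. That is one component of size 8.
The largest has 8 vertices.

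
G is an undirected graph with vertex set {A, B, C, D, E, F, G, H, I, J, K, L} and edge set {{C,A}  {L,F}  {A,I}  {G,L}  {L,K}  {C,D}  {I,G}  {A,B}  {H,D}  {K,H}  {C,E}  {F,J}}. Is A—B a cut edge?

Yes

Removing A—B leaves no path between A and B: the component count goes from 1 to 2. So it is a bridge.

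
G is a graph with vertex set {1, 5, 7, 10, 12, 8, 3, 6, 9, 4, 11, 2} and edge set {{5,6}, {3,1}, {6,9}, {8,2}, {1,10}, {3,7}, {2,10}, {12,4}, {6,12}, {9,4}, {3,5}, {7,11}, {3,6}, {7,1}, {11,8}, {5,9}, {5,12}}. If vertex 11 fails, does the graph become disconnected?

No

Deleting 11 leaves 1 component (was 1) (its neighbors 7, 8 remain connected to each other), so 11 is not a cut vertex.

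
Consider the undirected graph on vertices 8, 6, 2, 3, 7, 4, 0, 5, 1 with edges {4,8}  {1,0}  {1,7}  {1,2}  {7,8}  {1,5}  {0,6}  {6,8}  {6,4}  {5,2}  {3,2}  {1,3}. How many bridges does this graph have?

The edges on the cycle 1-3-2-1 are not bridges since each lies on that cycle.
Every edge lies on some cycle, so there are no bridges.

0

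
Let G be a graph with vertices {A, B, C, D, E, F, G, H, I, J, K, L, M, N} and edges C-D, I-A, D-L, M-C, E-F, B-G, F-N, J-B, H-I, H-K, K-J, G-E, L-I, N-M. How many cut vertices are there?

1

Removing I increases the component count from 1 to 2, so I is a cut vertex.
By contrast removing L leaves 1 component; it is not a cut vertex. No other vertex is a cut vertex either.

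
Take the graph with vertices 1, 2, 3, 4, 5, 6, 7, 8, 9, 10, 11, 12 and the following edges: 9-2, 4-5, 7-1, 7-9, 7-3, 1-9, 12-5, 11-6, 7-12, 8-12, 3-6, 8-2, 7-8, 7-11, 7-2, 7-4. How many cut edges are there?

0

The edges on the cycle 7-1-9-7 are not bridges since each lies on that cycle.
Every edge lies on some cycle, so there are no bridges.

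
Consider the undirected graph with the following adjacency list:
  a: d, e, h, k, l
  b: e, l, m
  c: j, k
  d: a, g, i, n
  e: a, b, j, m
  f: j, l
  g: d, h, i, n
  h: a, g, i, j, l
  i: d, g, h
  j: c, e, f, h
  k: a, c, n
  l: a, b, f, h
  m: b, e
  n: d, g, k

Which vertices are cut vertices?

none

Removing j, for instance, still leaves 1 component. No single vertex removal increases the component count — the graph has no articulation points.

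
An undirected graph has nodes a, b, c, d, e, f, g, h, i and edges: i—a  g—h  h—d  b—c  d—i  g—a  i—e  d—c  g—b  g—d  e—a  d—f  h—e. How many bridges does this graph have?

1

The edges on the cycle g-b-c-d-h-g are not bridges since each lies on that cycle.
But removing f—d disconnects f from d — this is a bridge.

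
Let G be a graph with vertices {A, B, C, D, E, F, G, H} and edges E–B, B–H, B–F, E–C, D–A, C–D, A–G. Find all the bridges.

A-D, A-G, B-E, B-F, B-H, C-D, C-E

removing E–B disconnects E from B; removing A–G disconnects A from G; removing A–D disconnects A from D; removing F–B disconnects F from B — these are bridges.
In total 7 edges are bridges.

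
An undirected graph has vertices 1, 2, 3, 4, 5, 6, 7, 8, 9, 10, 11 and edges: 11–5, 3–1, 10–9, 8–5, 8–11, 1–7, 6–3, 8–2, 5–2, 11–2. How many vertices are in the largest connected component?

4

4 is isolated — a component by itself.
Starting from 9 we can reach 9, 10. That is one component of size 2.
Starting from 1 we can reach 1, 3, 6, 7. That is one component of size 4.
Starting from 2 we can reach 2, 5, 8, 11. That is one component of size 4.
The largest has 4 vertices.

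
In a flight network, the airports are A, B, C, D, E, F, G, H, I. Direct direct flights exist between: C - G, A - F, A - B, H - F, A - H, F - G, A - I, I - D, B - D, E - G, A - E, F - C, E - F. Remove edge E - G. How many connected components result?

1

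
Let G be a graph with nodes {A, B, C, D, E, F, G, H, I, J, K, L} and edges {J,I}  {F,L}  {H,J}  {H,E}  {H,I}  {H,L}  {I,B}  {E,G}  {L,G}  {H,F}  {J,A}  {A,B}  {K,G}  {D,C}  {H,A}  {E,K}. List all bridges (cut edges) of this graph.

C-D

The edges on the cycle H-J-A-H are not bridges since each lies on that cycle.
But removing D—C disconnects D from C — this is a bridge.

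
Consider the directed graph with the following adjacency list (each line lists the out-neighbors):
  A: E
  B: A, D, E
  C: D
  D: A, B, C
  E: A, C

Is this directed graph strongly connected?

Yes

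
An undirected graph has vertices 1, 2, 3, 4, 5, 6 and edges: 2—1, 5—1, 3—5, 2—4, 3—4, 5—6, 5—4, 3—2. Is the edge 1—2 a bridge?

No

After removing 1—2, the path 1-5-3-2 still connects them, so the edge is not a bridge.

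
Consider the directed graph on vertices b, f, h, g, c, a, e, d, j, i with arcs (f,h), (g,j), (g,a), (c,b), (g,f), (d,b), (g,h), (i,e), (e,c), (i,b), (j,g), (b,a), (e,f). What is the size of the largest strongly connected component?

2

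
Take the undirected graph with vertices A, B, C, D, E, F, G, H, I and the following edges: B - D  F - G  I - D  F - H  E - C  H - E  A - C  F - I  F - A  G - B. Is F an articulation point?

Yes

Deleting F raises the number of components from 1 to 2, so F is a cut vertex.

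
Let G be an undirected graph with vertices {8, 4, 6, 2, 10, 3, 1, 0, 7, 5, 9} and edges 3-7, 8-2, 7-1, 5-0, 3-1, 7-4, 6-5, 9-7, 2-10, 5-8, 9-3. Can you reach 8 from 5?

From 5 we can reach 0, 2, 5, 6, 8, 10, which includes 8.

Yes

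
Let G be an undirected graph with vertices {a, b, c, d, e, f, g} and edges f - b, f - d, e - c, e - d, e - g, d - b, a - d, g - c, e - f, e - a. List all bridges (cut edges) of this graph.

The edges on the cycle e-g-c-e are not bridges since each lies on that cycle.
Every edge lies on some cycle, so there are no bridges.

none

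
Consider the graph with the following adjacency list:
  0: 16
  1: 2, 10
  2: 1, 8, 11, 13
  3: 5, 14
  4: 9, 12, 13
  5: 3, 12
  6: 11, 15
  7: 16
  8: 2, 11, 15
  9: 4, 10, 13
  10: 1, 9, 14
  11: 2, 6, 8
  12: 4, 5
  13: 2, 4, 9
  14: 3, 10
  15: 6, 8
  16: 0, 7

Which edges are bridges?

The edges on the cycle 2-8-15-6-11-2 are not bridges since each lies on that cycle.
But removing 7-16 disconnects 7 from 16; removing 0-16 disconnects 0 from 16 — these are bridges.

0-16, 16-7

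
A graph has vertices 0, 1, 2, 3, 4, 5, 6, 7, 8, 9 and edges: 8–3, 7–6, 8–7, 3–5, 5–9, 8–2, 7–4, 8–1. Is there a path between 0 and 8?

The component containing 0 is {0}, and 8 is not in it.

No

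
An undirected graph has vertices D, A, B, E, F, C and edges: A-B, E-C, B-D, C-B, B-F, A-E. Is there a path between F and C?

From F we can reach A, B, C, D, E, F, which includes C.

Yes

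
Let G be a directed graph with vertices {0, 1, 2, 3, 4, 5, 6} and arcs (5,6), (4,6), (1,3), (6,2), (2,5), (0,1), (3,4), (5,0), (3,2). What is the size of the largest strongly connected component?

7

{0, 1, 2, 3, 4, 5, 6} are all mutually reachable — one SCC of size 7.
The largest has 7 vertices.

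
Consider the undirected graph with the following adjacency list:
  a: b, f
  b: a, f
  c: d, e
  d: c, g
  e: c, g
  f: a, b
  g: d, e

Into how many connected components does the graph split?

Starting from a we can reach a, b, f. That is one component of size 3.
Starting from c we can reach c, d, e, g. That is one component of size 4.
Total: 2 components.

2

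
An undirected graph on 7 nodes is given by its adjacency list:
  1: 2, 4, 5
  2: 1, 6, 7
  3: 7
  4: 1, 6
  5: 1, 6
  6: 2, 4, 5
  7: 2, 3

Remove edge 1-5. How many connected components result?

1 and 5 are still connected via 1-2-6-5, so the component count stays at 1.

1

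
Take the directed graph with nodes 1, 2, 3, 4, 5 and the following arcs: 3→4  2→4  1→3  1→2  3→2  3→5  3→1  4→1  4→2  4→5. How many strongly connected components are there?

{1, 2, 3, 4} are all mutually reachable — one SCC of size 4.
{5} is an SCC by itself.
That gives 2 strongly connected components.

2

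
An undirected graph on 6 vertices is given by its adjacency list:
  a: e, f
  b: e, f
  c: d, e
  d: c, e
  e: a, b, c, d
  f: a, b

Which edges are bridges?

none

The edges on the cycle e-d-c-e are not bridges since each lies on that cycle.
Every edge lies on some cycle, so there are no bridges.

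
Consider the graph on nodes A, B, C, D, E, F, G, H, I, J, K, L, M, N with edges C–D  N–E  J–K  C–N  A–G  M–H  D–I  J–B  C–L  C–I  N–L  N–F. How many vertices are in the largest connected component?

Starting from H we can reach H, M. That is one component of size 2.
Starting from A we can reach A, G. That is one component of size 2.
Starting from B we can reach B, J, K. That is one component of size 3.
Starting from C we can reach C, D, E, F, I, L, N. That is one component of size 7.
The largest has 7 vertices.

7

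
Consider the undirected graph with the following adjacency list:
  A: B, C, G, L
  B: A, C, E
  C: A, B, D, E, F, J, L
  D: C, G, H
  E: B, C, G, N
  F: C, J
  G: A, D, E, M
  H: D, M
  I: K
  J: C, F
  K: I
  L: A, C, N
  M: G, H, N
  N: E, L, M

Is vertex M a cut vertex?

Deleting M leaves 2 components (was 2), so M is not a cut vertex.

No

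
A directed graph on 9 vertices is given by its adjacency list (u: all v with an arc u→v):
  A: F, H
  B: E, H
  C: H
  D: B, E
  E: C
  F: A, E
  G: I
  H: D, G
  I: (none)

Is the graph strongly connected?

No

There is no directed path from G to A, so the graph is not strongly connected.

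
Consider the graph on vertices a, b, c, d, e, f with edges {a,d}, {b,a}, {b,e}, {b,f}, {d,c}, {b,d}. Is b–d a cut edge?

After removing b–d, the path b-a-d still connects them, so the edge is not a bridge.

No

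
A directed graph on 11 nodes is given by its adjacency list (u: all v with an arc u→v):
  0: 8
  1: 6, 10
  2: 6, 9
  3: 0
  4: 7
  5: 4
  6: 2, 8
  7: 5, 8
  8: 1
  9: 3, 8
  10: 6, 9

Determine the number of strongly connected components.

{0, 1, 2, 3, 6, 8, 9, 10} are all mutually reachable — one SCC of size 8.
{4, 5, 7} are all mutually reachable — one SCC of size 3.
That gives 2 strongly connected components.

2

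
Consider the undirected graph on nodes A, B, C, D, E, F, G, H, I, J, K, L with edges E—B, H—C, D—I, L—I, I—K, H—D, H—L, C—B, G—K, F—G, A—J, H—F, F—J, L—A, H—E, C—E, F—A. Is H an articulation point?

Deleting H raises the number of components from 1 to 2, so H is a cut vertex.

Yes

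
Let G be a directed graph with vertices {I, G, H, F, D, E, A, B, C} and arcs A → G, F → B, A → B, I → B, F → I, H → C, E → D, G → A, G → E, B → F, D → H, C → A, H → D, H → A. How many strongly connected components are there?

{A, C, D, E, G, H} are all mutually reachable — one SCC of size 6.
{B, F, I} are all mutually reachable — one SCC of size 3.
That gives 2 strongly connected components.

2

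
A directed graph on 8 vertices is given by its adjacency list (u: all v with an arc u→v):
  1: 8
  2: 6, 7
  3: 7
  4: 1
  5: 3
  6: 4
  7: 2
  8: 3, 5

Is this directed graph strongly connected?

Yes

From 3 we can reach every vertex (1, 2, 3, 4, 5, 6, 7, 8), and every vertex can reach 3 (1, 2, 3, 4, 5, 6, 7, 8). So the whole graph is one strongly connected component.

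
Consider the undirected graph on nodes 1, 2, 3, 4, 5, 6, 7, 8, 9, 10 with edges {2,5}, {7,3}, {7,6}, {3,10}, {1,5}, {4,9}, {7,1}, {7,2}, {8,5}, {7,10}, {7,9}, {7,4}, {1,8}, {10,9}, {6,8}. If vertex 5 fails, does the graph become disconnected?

No

Deleting 5 leaves 1 component (was 1) (its neighbors 1, 2, 8 remain connected to each other), so 5 is not a cut vertex.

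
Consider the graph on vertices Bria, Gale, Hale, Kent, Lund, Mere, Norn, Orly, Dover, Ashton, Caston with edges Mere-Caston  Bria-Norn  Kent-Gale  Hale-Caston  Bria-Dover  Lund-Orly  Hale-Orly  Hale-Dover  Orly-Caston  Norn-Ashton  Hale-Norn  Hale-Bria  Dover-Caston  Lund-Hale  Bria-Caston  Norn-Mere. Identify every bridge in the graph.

Ashton-Norn, Gale-Kent

The edges on the cycle Hale-Bria-Norn-Hale are not bridges since each lies on that cycle.
But removing Ashton-Norn disconnects Ashton from Norn; removing Kent-Gale disconnects Kent from Gale — these are bridges.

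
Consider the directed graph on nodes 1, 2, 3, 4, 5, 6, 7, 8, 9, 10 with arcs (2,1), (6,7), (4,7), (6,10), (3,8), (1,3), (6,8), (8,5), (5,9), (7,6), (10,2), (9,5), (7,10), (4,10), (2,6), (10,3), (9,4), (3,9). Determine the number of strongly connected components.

1

{1, 2, 3, 4, 5, 6, 7, 8, 9, 10} are all mutually reachable — one SCC of size 10.
That gives 1 strongly connected component.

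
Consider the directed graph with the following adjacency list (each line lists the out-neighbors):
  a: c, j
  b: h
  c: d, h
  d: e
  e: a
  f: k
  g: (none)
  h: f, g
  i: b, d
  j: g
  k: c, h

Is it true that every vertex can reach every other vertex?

No

There is no directed path from b to i, so the graph is not strongly connected.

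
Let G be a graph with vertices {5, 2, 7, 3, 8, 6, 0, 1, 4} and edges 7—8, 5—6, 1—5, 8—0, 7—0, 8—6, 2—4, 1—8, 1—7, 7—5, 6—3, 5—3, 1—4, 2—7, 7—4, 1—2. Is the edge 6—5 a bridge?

After removing 6—5, the path 6-3-5 still connects them, so the edge is not a bridge.

No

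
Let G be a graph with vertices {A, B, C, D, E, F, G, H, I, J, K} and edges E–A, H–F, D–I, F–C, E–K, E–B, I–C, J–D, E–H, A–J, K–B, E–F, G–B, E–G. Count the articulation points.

1

Removing E increases the component count from 1 to 2, so E is a cut vertex.
By contrast removing I leaves 1 component; it is not a cut vertex. No other vertex is a cut vertex either.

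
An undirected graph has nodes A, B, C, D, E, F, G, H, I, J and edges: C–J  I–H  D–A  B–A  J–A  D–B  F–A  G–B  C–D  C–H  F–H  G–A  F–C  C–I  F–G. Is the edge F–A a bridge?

After removing F–A, the path F-G-A still connects them, so the edge is not a bridge.

No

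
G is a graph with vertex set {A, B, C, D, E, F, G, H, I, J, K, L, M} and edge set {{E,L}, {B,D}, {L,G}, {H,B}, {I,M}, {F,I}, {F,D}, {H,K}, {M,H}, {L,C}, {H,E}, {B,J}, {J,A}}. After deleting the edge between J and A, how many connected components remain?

Before removal there is 1 component.
J–A is a bridge — removing it separates J's side from A's side.
After removal: 2 components.

2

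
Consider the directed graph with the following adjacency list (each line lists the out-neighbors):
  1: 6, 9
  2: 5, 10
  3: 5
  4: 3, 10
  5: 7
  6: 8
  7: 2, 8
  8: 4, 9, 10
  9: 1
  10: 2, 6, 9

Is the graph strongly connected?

From 6 we can reach every vertex (1, 2, 3, 4, 5, 6, 7, 8, 9, 10), and every vertex can reach 6 (1, 2, 3, 4, 5, 6, 7, 8, 9, 10). So the whole graph is one strongly connected component.

Yes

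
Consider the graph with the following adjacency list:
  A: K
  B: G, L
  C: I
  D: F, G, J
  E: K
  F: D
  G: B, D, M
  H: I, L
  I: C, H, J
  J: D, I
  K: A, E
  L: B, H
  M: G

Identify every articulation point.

D, G, I, K

Removing D increases the component count from 2 to 3, so D is a cut vertex.
Removing G increases the component count from 2 to 3, so G is a cut vertex.
Removing I increases the component count from 2 to 3, so I is a cut vertex.
Likewise K is a cut vertex.
By contrast removing C leaves 2 components; it is not a cut vertex. No other vertex is a cut vertex either.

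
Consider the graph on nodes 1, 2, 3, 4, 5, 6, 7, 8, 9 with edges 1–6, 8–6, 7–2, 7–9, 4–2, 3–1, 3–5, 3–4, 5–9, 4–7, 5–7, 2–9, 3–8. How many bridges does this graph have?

The edges on the cycle 4-7-2-4 are not bridges since each lies on that cycle.
Every edge lies on some cycle, so there are no bridges.

0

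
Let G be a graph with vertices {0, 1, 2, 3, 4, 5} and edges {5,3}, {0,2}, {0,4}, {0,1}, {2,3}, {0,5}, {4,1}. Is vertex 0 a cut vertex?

Deleting 0 raises the number of components from 1 to 2, so 0 is a cut vertex.

Yes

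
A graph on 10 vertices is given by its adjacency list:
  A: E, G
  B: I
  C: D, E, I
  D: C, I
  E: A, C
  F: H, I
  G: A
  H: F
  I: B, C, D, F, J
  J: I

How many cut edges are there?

7

The edges on the cycle C-I-D-C are not bridges since each lies on that cycle.
But removing E-A disconnects E from A; removing H-F disconnects H from F; removing C-E disconnects C from E; removing J-I disconnects J from I — these are bridges.
In total 7 edges are bridges.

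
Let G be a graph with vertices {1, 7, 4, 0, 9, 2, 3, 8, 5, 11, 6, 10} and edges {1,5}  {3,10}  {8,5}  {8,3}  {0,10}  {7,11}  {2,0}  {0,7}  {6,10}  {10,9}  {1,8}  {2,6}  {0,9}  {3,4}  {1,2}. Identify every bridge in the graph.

0-7, 11-7, 3-4

The edges on the cycle 1-8-3-10-0-2-1 are not bridges since each lies on that cycle.
But removing 7-0 disconnects 7 from 0; removing 4-3 disconnects 4 from 3; removing 7-11 disconnects 7 from 11 — these are bridges.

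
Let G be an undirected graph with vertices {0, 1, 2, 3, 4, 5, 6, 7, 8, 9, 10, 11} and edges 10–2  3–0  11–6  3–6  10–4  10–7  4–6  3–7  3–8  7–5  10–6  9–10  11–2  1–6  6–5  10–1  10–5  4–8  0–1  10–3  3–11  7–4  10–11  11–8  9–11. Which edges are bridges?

The edges on the cycle 10-3-0-1-10 are not bridges since each lies on that cycle.
Every edge lies on some cycle, so there are no bridges.

none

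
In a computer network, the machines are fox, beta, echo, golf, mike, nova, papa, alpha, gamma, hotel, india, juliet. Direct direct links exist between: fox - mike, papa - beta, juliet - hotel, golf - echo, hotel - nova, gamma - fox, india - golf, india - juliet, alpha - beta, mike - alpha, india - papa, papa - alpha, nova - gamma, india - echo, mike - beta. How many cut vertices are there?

1

Removing india increases the component count from 1 to 2, so india is a cut vertex.
By contrast removing hotel leaves 1 component; it is not a cut vertex. No other vertex is a cut vertex either.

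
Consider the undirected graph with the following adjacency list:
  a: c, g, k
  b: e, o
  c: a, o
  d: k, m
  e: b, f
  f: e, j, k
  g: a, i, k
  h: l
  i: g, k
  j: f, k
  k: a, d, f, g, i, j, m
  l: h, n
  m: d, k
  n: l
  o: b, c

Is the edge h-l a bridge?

Removing h-l leaves no path between h and l: the component count goes from 2 to 3. So it is a bridge.

Yes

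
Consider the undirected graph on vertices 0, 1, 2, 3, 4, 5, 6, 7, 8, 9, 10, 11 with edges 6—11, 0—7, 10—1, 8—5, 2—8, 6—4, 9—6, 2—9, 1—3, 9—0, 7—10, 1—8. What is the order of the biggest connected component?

12

Starting from 0 we can reach 0, 1, 2, 3, 4, 5, 6, 7, 8, 9, 10, 11. That is one component of size 12.
The largest has 12 vertices.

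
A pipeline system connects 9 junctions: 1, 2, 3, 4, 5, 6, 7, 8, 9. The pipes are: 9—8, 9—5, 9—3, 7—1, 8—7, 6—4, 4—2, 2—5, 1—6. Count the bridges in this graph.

1

The edges on the cycle 9-8-7-1-6-4-2-5-9 are not bridges since each lies on that cycle.
But removing 9—3 disconnects 9 from 3 — this is a bridge.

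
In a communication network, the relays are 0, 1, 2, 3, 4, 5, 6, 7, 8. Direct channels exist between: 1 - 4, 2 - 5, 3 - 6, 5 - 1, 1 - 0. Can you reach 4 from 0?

Yes

From 0 we can reach 0, 1, 2, 4, 5, which includes 4.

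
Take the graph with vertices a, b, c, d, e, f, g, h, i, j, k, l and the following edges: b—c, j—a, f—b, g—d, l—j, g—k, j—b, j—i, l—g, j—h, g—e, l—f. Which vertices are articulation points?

b, g, j, l

Removing b increases the component count from 1 to 2, so b is a cut vertex.
Removing g increases the component count from 1 to 4, so g is a cut vertex.
Removing j increases the component count from 1 to 4, so j is a cut vertex.
Likewise l is a cut vertex.
By contrast removing a leaves 1 component; it is not a cut vertex. No other vertex is a cut vertex either.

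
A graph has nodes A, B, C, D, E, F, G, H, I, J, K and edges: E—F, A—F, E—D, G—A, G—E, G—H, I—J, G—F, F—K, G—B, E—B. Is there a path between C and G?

The component containing C is {C}, and G is not in it.

No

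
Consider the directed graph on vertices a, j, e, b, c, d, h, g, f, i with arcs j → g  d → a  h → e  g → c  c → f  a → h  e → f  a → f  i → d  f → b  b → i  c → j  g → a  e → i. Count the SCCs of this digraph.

{a, b, d, e, f, h, i} are all mutually reachable — one SCC of size 7.
{c, g, j} are all mutually reachable — one SCC of size 3.
That gives 2 strongly connected components.

2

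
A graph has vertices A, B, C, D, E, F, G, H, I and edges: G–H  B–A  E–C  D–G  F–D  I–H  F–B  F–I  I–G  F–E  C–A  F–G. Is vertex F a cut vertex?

Yes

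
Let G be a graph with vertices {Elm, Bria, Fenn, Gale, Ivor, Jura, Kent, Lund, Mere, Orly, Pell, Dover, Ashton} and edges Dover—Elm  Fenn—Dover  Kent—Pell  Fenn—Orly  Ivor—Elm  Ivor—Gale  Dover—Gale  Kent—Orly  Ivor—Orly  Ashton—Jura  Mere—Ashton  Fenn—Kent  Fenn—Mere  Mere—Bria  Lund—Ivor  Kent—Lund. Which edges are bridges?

The edges on the cycle Fenn-Kent-Lund-Ivor-Elm-Dover-Fenn are not bridges since each lies on that cycle.
But removing Ashton—Jura disconnects Ashton from Jura; removing Ashton—Mere disconnects Ashton from Mere; removing Mere—Fenn disconnects Mere from Fenn; removing Bria—Mere disconnects Bria from Mere — these are bridges.
In total 5 edges are bridges.

Ashton-Jura, Ashton-Mere, Bria-Mere, Fenn-Mere, Kent-Pell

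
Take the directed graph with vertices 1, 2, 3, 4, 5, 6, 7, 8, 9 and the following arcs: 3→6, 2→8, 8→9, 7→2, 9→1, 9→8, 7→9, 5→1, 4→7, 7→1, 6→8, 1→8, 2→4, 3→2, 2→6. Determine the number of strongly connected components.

{1, 8, 9} are all mutually reachable — one SCC of size 3.
{2, 4, 7} are all mutually reachable — one SCC of size 3.
{5} is an SCC by itself.
{3} is an SCC by itself.
{6} is an SCC by itself.
That gives 5 strongly connected components.

5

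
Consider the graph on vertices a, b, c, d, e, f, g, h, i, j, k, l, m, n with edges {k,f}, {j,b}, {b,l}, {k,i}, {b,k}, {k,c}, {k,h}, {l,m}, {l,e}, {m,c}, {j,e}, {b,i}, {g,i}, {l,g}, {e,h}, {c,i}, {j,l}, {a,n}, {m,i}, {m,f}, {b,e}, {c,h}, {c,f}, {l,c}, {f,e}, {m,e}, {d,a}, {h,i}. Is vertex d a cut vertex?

No

Deleting d leaves 2 components (was 2), so d is not a cut vertex.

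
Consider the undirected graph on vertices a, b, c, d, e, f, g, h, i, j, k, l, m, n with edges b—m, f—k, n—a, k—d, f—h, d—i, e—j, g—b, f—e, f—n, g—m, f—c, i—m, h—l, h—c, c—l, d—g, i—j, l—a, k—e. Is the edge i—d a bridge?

After removing i—d, the path i-m-g-d still connects them, so the edge is not a bridge.

No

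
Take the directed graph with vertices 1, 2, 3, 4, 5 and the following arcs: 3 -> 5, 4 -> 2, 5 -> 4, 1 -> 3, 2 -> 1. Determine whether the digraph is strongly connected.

From 4 we can reach every vertex (1, 2, 3, 4, 5), and every vertex can reach 4 (1, 2, 3, 4, 5). So the whole graph is one strongly connected component.

Yes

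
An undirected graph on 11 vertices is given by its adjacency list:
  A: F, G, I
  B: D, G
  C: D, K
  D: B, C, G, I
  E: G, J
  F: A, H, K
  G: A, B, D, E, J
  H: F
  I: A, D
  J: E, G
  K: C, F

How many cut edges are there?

1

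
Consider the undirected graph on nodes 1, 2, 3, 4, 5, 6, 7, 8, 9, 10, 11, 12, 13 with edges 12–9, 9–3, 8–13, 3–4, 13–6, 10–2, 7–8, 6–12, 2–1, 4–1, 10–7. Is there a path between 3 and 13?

From 3 we can reach 1, 2, 3, 4, 6, 7, 8, 9, 10, 12, 13, which includes 13.

Yes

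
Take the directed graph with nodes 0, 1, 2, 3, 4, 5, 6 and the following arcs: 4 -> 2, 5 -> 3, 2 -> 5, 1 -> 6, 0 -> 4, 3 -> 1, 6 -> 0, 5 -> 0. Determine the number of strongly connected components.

1

{0, 1, 2, 3, 4, 5, 6} are all mutually reachable — one SCC of size 7.
That gives 1 strongly connected component.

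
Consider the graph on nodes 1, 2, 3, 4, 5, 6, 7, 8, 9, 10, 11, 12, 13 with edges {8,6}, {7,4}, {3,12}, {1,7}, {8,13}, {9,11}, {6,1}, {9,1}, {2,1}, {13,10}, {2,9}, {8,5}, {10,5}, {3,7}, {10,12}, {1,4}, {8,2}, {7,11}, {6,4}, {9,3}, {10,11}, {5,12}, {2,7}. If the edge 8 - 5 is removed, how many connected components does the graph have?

8 and 5 are still connected via 8-13-10-5, so the component count stays at 1.

1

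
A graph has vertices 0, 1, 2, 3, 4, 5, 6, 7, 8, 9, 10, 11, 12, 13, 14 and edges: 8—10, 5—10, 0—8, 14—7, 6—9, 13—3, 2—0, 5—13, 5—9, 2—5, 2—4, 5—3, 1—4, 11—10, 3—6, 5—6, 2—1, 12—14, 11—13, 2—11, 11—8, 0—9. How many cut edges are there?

2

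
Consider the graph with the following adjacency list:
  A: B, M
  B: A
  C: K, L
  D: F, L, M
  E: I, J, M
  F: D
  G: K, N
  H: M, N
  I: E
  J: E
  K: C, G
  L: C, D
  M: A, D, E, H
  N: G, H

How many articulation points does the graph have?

Removing A increases the component count from 1 to 2, so A is a cut vertex.
Removing D increases the component count from 1 to 2, so D is a cut vertex.
Removing E increases the component count from 1 to 3, so E is a cut vertex.
Likewise M is a cut vertex.
By contrast removing J leaves 1 component; it is not a cut vertex. No other vertex is a cut vertex either.

4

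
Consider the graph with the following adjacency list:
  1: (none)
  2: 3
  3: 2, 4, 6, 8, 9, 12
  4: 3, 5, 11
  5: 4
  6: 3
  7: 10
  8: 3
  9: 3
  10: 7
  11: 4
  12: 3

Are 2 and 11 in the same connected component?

From 2 we can reach 2, 3, 4, 5, 6, 8, 9, 11, 12, which includes 11.

Yes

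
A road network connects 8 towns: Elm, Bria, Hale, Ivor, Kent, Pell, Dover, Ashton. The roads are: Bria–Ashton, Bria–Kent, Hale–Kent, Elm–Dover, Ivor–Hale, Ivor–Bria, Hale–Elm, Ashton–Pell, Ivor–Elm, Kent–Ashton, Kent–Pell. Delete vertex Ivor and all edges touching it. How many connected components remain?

1

With Ivor gone, the remaining components are: {Elm, Bria, Hale, Kent, Pell, Dover, Ashton}.
That is 1 component.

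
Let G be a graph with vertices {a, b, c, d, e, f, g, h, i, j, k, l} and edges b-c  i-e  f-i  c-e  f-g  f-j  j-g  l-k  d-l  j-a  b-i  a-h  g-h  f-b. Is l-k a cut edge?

Removing l-k leaves no path between l and k: the component count goes from 2 to 3. So it is a bridge.

Yes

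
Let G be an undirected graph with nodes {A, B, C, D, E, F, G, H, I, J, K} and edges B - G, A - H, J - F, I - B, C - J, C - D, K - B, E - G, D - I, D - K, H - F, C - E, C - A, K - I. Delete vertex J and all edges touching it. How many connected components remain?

With J gone, the remaining components are: {A, B, C, D, E, F, G, H, I, K}.
That is 1 component.

1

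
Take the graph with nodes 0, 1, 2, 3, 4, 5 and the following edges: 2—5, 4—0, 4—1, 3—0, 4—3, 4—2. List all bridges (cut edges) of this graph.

1-4, 2-4, 2-5

The edges on the cycle 4-3-0-4 are not bridges since each lies on that cycle.
But removing 2—5 disconnects 2 from 5; removing 4—2 disconnects 4 from 2; removing 4—1 disconnects 4 from 1 — these are bridges.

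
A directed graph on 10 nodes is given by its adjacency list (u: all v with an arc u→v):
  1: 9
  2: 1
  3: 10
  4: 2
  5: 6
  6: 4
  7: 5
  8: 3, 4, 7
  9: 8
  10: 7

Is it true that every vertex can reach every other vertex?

From 3 we can reach every vertex (1, 2, 3, 4, 5, 6, 7, 8, 9, 10), and every vertex can reach 3 (1, 2, 3, 4, 5, 6, 7, 8, 9, 10). So the whole graph is one strongly connected component.

Yes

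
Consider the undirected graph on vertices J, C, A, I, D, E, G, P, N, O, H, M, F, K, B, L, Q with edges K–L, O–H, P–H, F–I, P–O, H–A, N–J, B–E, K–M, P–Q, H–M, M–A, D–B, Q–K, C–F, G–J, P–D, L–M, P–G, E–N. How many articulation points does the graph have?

2

Removing F increases the component count from 2 to 3, so F is a cut vertex.
Removing P increases the component count from 2 to 3, so P is a cut vertex.
By contrast removing L leaves 2 components; it is not a cut vertex. No other vertex is a cut vertex either.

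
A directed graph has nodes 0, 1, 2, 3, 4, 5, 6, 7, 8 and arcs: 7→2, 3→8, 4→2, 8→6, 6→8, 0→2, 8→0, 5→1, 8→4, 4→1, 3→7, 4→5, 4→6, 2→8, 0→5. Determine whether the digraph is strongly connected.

No

There is no directed path from 5 to 7, so the graph is not strongly connected.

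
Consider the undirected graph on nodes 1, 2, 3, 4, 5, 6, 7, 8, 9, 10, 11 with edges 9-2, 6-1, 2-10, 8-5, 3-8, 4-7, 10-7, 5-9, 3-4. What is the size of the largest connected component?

8

11 is isolated — a component by itself.
Starting from 1 we can reach 1, 6. That is one component of size 2.
Starting from 2 we can reach 2, 3, 4, 5, 7, 8, 9, 10. That is one component of size 8.
The largest has 8 vertices.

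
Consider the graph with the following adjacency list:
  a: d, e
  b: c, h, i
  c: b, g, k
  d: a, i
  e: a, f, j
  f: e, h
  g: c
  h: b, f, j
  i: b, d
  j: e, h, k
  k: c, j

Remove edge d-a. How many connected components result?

d and a are still connected via d-i-b-h-j-e-a, so the component count stays at 1.

1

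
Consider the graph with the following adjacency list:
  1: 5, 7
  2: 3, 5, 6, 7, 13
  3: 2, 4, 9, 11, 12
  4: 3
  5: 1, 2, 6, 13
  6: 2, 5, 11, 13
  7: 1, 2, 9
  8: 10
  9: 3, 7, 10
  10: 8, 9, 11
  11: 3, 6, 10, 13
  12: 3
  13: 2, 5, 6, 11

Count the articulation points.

Removing 3 increases the component count from 1 to 3, so 3 is a cut vertex.
Removing 10 increases the component count from 1 to 2, so 10 is a cut vertex.
By contrast removing 12 leaves 1 component; it is not a cut vertex. No other vertex is a cut vertex either.

2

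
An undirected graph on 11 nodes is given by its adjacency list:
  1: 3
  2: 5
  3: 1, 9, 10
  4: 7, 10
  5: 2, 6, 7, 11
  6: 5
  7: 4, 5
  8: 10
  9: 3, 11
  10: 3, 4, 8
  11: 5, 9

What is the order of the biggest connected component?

11

Starting from 1 we can reach 1, 2, 3, 4, 5, 6, 7, 8, 9, 10, 11. That is one component of size 11.
The largest has 11 vertices.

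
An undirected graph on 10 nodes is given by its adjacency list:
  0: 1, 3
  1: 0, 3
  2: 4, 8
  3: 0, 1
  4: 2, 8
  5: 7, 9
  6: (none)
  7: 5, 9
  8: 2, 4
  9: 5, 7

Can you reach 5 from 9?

Yes

From 9 we can reach 5, 7, 9, which includes 5.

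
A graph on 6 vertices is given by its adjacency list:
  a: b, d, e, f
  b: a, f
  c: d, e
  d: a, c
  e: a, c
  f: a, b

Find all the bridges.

The edges on the cycle a-b-f-a are not bridges since each lies on that cycle.
Every edge lies on some cycle, so there are no bridges.

none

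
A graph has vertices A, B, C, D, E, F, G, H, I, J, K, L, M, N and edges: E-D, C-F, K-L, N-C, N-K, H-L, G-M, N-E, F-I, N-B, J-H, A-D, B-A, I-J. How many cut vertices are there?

Removing N increases the component count from 2 to 3, so N is a cut vertex.
By contrast removing G leaves 2 components; it is not a cut vertex. No other vertex is a cut vertex either.

1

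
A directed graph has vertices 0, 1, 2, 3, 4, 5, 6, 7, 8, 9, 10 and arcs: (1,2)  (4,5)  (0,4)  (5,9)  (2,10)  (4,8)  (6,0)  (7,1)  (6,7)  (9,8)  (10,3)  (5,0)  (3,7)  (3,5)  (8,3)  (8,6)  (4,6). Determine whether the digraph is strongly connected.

From 5 we can reach every vertex (0, 1, 2, 3, 4, 5, 6, 7, 8, 9, 10), and every vertex can reach 5 (0, 1, 2, 3, 4, 5, 6, 7, 8, 9, 10). So the whole graph is one strongly connected component.

Yes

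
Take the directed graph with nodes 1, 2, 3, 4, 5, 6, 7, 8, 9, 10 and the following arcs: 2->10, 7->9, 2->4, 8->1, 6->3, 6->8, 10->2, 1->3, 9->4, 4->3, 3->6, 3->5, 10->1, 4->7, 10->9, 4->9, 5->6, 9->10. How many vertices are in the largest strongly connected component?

5

{1, 3, 5, 6, 8} are all mutually reachable — one SCC of size 5.
{2, 4, 7, 9, 10} are all mutually reachable — one SCC of size 5.
The largest has 5 vertices.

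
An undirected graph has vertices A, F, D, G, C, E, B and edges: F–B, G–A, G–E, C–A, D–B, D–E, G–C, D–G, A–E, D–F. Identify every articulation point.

Removing D increases the component count from 1 to 2, so D is a cut vertex.
By contrast removing G leaves 1 component; it is not a cut vertex. No other vertex is a cut vertex either.

D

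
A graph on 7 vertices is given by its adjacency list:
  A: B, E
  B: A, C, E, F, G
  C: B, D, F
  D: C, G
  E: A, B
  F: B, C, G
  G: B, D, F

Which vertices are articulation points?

Removing B increases the component count from 1 to 2, so B is a cut vertex.
By contrast removing D leaves 1 component; it is not a cut vertex. No other vertex is a cut vertex either.

B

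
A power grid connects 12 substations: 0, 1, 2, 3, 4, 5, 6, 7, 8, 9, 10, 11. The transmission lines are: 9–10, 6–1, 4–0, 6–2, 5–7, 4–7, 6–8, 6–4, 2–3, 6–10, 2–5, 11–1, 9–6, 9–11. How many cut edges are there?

The edges on the cycle 6-2-5-7-4-6 are not bridges since each lies on that cycle.
But removing 3–2 disconnects 3 from 2; removing 8–6 disconnects 8 from 6; removing 4–0 disconnects 4 from 0 — these are bridges.
That makes 3 bridges.

3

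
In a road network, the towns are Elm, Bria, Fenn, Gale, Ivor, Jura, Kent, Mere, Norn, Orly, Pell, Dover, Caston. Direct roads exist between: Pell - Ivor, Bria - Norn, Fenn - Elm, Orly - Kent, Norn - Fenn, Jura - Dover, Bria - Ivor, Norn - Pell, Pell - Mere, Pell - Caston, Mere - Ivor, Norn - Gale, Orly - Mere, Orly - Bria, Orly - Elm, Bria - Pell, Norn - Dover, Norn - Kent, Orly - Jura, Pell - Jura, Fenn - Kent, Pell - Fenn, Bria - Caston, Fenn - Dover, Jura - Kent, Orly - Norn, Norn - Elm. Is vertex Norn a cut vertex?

Deleting Norn raises the number of components from 1 to 2, so Norn is a cut vertex.

Yes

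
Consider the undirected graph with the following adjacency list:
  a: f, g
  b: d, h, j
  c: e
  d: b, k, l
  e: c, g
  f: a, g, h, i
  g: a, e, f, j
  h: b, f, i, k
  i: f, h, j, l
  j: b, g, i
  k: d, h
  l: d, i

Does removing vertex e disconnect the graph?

Yes

Deleting e raises the number of components from 1 to 2, so e is a cut vertex.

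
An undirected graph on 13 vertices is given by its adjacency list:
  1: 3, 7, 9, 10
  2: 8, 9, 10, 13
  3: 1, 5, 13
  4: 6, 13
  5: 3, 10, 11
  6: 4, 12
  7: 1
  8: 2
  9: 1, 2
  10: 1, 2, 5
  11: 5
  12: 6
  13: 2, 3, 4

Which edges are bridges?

1-7, 11-5, 12-6, 13-4, 2-8, 4-6

The edges on the cycle 10-1-9-2-10 are not bridges since each lies on that cycle.
But removing 7-1 disconnects 7 from 1; removing 12-6 disconnects 12 from 6; removing 5-11 disconnects 5 from 11; removing 4-6 disconnects 4 from 6 — these are bridges.
In total 6 edges are bridges.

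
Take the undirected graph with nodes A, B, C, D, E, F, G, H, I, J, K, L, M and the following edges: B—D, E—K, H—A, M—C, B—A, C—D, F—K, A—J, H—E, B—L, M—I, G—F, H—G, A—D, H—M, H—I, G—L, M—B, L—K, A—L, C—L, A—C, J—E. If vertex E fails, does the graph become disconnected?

No

Deleting E leaves 1 component (was 1) (its neighbors H, J, K remain connected to each other), so E is not a cut vertex.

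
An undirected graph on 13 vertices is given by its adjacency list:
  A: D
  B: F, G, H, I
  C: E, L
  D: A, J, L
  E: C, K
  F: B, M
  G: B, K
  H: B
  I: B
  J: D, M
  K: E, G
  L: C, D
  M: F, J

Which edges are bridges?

A-D, B-H, B-I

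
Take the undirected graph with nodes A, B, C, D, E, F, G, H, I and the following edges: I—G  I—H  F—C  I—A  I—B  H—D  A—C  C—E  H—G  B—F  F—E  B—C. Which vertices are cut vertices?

H, I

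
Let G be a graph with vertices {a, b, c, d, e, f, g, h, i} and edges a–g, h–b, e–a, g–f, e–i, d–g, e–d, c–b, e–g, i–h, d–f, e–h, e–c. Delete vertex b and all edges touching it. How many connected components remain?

1

With b gone, the remaining components are: {a, c, d, e, f, g, h, i}.
That is 1 component.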